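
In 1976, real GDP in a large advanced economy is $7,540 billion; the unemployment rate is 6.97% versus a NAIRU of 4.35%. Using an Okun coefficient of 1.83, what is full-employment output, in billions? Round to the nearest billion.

$7,920 billion

Unemployment gap = 6.97 - 4.35 = 2.62 points, so output gap = -1.83 × 2.62 = -4.7946%.
Since Y = Y* × (1 + gap/100), Y* = 7540/0.952054 ≈ 7920 billion.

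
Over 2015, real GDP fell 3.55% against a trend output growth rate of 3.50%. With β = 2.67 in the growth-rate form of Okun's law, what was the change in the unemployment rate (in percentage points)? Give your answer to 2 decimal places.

Growth-rate Okun's law: g_Y = g_Y* - β × Δu, so Δu = (g_Y* - g_Y)/β.
Δu = (3.5 + 3.55)/2.67 = 7.05/2.67 = 2.64 percentage points.

2.64 percentage points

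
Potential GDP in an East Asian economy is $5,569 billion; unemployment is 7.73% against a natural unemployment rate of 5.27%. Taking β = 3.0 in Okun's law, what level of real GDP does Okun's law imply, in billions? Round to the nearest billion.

Unemployment gap = 7.73 - 5.27 = 2.46 points, so the output gap is -3 × 2.46 = -7.38%.
Actual GDP = 5569 × (1 - 7.38/100) = 5569 × 0.9262 ≈ 5158 billion.

$5,158 billion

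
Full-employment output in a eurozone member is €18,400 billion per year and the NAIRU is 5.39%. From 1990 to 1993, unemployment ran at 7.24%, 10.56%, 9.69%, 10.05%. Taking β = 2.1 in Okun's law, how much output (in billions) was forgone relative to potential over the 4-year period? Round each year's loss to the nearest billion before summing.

Year 1990: gap = -2.1 × (7.24 - 5.39) = -3.885%, loss ≈ 18400 × 3.885/100 ≈ 715.
Year 1991: gap = -2.1 × (10.56 - 5.39) = -10.857%, loss ≈ 18400 × 10.857/100 ≈ 1998.
Year 1992: gap = -2.1 × (9.69 - 5.39) = -9.03%, loss ≈ 18400 × 9.03/100 ≈ 1662.
Year 1993: gap = -2.1 × (10.05 - 5.39) = -9.786%, loss ≈ 18400 × 9.786/100 ≈ 1801.
Total lost output = 715 + 1998 + 1662 + 1801 = 6176 billion.

€6,176 billion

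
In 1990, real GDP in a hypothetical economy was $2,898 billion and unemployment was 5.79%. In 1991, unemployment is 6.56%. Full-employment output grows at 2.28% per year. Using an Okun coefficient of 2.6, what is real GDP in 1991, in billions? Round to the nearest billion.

$2,906 billion

Δu = 6.56 - 5.79 = 0.77 points.
Okun's law (growth form): g_Y = g_Y* - β × Δu = 2.28 - 2.6 × (0.77) = 2.28 - 2.002 = 0.278%.
Real GDP in the next year = 2898 × (1 + 0.278/100) = 2898 × 1.00278 ≈ 2906 billion.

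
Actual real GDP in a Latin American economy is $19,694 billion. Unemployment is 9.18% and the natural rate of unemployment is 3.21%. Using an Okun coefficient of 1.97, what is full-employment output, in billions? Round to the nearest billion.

$22,319 billion

Unemployment gap = 9.18 - 3.21 = 5.97 points, so output gap = -1.97 × 5.97 = -11.7609%.
Since Y = Y* × (1 + gap/100), Y* = 19694/0.882391 ≈ 22319 billion.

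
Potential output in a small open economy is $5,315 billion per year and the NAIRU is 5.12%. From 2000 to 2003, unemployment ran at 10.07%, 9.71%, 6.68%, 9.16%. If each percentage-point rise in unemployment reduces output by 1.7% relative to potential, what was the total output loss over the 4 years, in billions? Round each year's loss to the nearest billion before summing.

$1,368 billion

Year 2000: gap = -1.7 × (10.07 - 5.12) = -8.415%, loss ≈ 5315 × 8.415/100 ≈ 447.
Year 2001: gap = -1.7 × (9.71 - 5.12) = -7.803%, loss ≈ 5315 × 7.803/100 ≈ 415.
Year 2002: gap = -1.7 × (6.68 - 5.12) = -2.652%, loss ≈ 5315 × 2.652/100 ≈ 141.
Year 2003: gap = -1.7 × (9.16 - 5.12) = -6.868%, loss ≈ 5315 × 6.868/100 ≈ 365.
Total lost output = 447 + 415 + 141 + 365 = 1368 billion.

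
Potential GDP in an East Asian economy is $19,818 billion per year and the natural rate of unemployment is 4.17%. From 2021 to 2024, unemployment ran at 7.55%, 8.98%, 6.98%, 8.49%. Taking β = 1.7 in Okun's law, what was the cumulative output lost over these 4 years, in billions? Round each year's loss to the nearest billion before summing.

Year 2021: gap = -1.7 × (7.55 - 4.17) = -5.746%, loss ≈ 19818 × 5.746/100 ≈ 1139.
Year 2022: gap = -1.7 × (8.98 - 4.17) = -8.177%, loss ≈ 19818 × 8.177/100 ≈ 1621.
Year 2023: gap = -1.7 × (6.98 - 4.17) = -4.777%, loss ≈ 19818 × 4.777/100 ≈ 947.
Year 2024: gap = -1.7 × (8.49 - 4.17) = -7.344%, loss ≈ 19818 × 7.344/100 ≈ 1455.
Total lost output = 1139 + 1621 + 947 + 1455 = 5162 billion.

$5,162 billion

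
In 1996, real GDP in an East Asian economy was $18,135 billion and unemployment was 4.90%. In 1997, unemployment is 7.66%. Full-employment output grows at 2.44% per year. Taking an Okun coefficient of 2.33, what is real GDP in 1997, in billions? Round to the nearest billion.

Δu = 7.66 - 4.9 = 2.76 points.
Okun's law (growth form): g_Y = g_Y* - β × Δu = 2.44 - 2.33 × (2.76) = 2.44 - 6.4308 = -3.9908%.
Real GDP in the next year = 18135 × (1 - 3.9908/100) = 18135 × 0.960092 ≈ 17411 billion.

$17,411 billion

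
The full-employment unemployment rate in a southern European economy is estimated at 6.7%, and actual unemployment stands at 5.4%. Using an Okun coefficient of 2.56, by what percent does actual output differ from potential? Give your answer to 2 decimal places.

The unemployment gap is 5.4 - 6.7 = -1.3 percentage points.
Okun's law gives an output gap of -2.56 × (-1.3) = 3.328%, i.e. 3.33% above potential.

3.33%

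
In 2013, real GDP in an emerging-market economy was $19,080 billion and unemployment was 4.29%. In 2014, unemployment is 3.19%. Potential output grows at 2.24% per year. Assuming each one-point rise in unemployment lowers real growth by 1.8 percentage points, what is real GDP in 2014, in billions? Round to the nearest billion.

$19,885 billion

Δu = 3.19 - 4.29 = -1.1 points.
Okun's law (growth form): g_Y = g_Y* - β × Δu = 2.24 - 1.8 × (-1.10) = 2.24 + 1.98 = 4.22%.
Real GDP in the next year = 19080 × (1 + 4.22/100) = 19080 × 1.0422 ≈ 19885 billion.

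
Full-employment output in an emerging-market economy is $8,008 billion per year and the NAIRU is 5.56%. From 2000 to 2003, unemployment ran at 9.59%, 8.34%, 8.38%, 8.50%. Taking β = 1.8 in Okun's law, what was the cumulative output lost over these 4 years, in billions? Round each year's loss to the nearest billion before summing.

Year 2000: gap = -1.8 × (9.59 - 5.56) = -7.254%, loss ≈ 8008 × 7.254/100 ≈ 581.
Year 2001: gap = -1.8 × (8.34 - 5.56) = -5.004%, loss ≈ 8008 × 5.004/100 ≈ 401.
Year 2002: gap = -1.8 × (8.38 - 5.56) = -5.076%, loss ≈ 8008 × 5.076/100 ≈ 406.
Year 2003: gap = -1.8 × (8.5 - 5.56) = -5.292%, loss ≈ 8008 × 5.292/100 ≈ 424.
Total lost output = 581 + 401 + 406 + 424 = 1812 billion.

$1,812 billion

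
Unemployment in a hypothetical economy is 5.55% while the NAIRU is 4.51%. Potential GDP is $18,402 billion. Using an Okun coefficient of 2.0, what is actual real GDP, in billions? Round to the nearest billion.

Unemployment gap = 5.55 - 4.51 = 1.04 points, so the output gap is -2 × 1.04 = -2.08%.
Actual GDP = 18402 × (1 - 2.08/100) = 18402 × 0.9792 ≈ 18019 billion.

$18,019 billion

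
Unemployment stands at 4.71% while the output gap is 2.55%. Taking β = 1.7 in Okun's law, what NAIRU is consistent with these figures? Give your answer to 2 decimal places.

6.21%

From Okun's law, u - u* = -(output gap)/β = -(2.55)/1.7 = -1.5 points.
So u* = 4.71 + 1.5 = 6.21%.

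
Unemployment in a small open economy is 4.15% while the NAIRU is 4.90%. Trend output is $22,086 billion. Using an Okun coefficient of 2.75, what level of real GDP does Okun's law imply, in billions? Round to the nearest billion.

$22,542 billion

Unemployment gap = 4.15 - 4.9 = -0.75 points, so the output gap is -2.75 × (-0.75) = 2.0625%.
Actual GDP = 22086 × (1 + 2.0625/100) = 22086 × 1.020625 ≈ 22542 billion.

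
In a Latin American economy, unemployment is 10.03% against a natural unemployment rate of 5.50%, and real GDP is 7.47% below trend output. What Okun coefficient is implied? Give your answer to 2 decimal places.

Okun's law: output gap = -β × (u - u*).
-7.47 = -β × (10.03 - 5.5) = -β × 4.53, so β = 7.47/4.53 = 1.65.

β ≈ 1.65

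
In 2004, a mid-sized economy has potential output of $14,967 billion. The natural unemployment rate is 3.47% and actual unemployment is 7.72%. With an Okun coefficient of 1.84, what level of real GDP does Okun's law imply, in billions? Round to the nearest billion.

Unemployment gap = 7.72 - 3.47 = 4.25 points, so the output gap is -1.84 × 4.25 = -7.82%.
Actual GDP = 14967 × (1 - 7.82/100) = 14967 × 0.9218 ≈ 13797 billion.

$13,797 billion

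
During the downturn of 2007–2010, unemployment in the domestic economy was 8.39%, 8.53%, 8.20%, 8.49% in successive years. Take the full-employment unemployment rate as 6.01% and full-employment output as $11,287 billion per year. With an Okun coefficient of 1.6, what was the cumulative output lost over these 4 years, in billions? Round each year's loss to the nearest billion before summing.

Year 2007: gap = -1.6 × (8.39 - 6.01) = -3.808%, loss ≈ 11287 × 3.808/100 ≈ 430.
Year 2008: gap = -1.6 × (8.53 - 6.01) = -4.032%, loss ≈ 11287 × 4.032/100 ≈ 455.
Year 2009: gap = -1.6 × (8.2 - 6.01) = -3.504%, loss ≈ 11287 × 3.504/100 ≈ 395.
Year 2010: gap = -1.6 × (8.49 - 6.01) = -3.968%, loss ≈ 11287 × 3.968/100 ≈ 448.
Total lost output = 430 + 455 + 395 + 448 = 1728 billion.

$1,728 billion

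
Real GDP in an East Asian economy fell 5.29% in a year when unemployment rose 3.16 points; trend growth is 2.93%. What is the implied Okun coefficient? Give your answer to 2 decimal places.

Growth form: g_Y = g_Y* - β × Δu, so β = (g_Y* - g_Y)/Δu.
β = (2.93 + 5.29)/3.16 = 8.22/3.16 = 2.60.

β ≈ 2.60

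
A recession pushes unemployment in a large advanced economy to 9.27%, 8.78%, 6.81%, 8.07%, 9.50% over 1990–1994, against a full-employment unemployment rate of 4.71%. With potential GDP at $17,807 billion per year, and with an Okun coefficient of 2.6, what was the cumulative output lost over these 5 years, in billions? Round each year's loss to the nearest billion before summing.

Year 1990: gap = -2.6 × (9.27 - 4.71) = -11.856%, loss ≈ 17807 × 11.856/100 ≈ 2111.
Year 1991: gap = -2.6 × (8.78 - 4.71) = -10.582%, loss ≈ 17807 × 10.582/100 ≈ 1884.
Year 1992: gap = -2.6 × (6.81 - 4.71) = -5.46%, loss ≈ 17807 × 5.46/100 ≈ 972.
Year 1993: gap = -2.6 × (8.07 - 4.71) = -8.736%, loss ≈ 17807 × 8.736/100 ≈ 1556.
Year 1994: gap = -2.6 × (9.5 - 4.71) = -12.454%, loss ≈ 17807 × 12.454/100 ≈ 2218.
Total lost output = 2111 + 1884 + 972 + 1556 + 2218 = 8741 billion.

$8,741 billion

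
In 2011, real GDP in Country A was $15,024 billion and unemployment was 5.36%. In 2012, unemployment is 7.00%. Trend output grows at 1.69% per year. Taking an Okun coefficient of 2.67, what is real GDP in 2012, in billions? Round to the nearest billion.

$14,620 billion

Δu = 7 - 5.36 = 1.64 points.
Okun's law (growth form): g_Y = g_Y* - β × Δu = 1.69 - 2.67 × (1.64) = 1.69 - 4.3788 = -2.6888%.
Real GDP in the next year = 15024 × (1 - 2.6888/100) = 15024 × 0.973112 ≈ 14620 billion.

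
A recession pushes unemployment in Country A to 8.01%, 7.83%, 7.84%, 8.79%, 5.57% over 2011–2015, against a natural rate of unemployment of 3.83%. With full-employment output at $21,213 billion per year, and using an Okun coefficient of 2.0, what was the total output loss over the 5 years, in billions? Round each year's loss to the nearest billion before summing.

$8,013 billion

Year 2011: gap = -2.0 × (8.01 - 3.83) = -8.36%, loss ≈ 21213 × 8.36/100 ≈ 1773.
Year 2012: gap = -2.0 × (7.83 - 3.83) = -8%, loss ≈ 21213 × 8/100 ≈ 1697.
Year 2013: gap = -2.0 × (7.84 - 3.83) = -8.02%, loss ≈ 21213 × 8.02/100 ≈ 1701.
Year 2014: gap = -2.0 × (8.79 - 3.83) = -9.92%, loss ≈ 21213 × 9.92/100 ≈ 2104.
Year 2015: gap = -2.0 × (5.57 - 3.83) = -3.48%, loss ≈ 21213 × 3.48/100 ≈ 738.
Total lost output = 1773 + 1697 + 1701 + 2104 + 738 = 8013 billion.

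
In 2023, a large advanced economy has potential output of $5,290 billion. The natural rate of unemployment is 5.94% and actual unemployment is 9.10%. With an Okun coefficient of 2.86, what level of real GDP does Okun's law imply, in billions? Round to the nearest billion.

Unemployment gap = 9.1 - 5.94 = 3.16 points, so the output gap is -2.86 × 3.16 = -9.0376%.
Actual GDP = 5290 × (1 - 9.0376/100) = 5290 × 0.909624 ≈ 4812 billion.

$4,812 billion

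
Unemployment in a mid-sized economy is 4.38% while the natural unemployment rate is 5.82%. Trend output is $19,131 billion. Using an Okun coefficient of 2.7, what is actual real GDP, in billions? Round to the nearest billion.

$19,875 billion

Unemployment gap = 4.38 - 5.82 = -1.44 points, so the output gap is -2.7 × (-1.44) = 3.888%.
Actual GDP = 19131 × (1 + 3.888/100) = 19131 × 1.03888 ≈ 19875 billion.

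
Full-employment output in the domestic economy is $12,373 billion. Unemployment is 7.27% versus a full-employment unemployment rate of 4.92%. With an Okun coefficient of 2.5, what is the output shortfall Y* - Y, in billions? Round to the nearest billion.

$727 billion

Output gap = -2.5 × (7.27 - 4.92) = -2.5 × 2.35 = -5.875%.
Actual GDP ≈ 12373 × 0.94125 ≈ 11646 billion, so the shortfall is 12373 - 11646 = 727 billion.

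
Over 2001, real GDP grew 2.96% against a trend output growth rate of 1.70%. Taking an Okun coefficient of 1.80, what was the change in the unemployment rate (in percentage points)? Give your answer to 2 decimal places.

Growth-rate Okun's law: g_Y = g_Y* - β × Δu, so Δu = (g_Y* - g_Y)/β.
Δu = (1.7 - 2.96)/1.80 = -1.26/1.80 = -0.70 percentage points.

-0.70 percentage points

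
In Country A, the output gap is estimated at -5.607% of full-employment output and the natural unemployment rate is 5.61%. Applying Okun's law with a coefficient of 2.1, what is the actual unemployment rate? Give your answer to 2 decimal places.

8.28%

From Okun's law, u - u* = -(output gap)/β = -(-5.607)/2.1 = 2.67 points.
So u = 5.61 + 2.67 = 8.28%.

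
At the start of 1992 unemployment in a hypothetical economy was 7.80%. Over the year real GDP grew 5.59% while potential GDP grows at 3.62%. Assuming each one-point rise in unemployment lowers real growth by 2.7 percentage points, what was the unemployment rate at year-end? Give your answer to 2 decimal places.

7.07%

Growth-rate Okun's law: g_Y = g_Y* - β × Δu, so Δu = (g_Y* - g_Y)/β.
Δu = (3.62 - 5.59)/2.7 = -1.97/2.7 = -0.73 percentage points.
Year-end unemployment = 7.8 - 0.73 = 7.07%.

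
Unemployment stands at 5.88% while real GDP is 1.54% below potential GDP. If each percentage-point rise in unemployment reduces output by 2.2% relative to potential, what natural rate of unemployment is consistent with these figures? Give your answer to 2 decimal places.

From Okun's law, u - u* = -(output gap)/β = -(-1.54)/2.2 = 0.7 points.
So u* = 5.88 - 0.7 = 5.18%.

5.18%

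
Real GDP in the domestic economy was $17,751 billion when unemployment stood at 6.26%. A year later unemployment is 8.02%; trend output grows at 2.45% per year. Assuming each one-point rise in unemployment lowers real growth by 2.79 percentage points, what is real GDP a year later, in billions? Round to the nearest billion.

Δu = 8.02 - 6.26 = 1.76 points.
Okun's law (growth form): g_Y = g_Y* - β × Δu = 2.45 - 2.79 × (1.76) = 2.45 - 4.9104 = -2.4604%.
Real GDP in the next year = 17751 × (1 - 2.4604/100) = 17751 × 0.975396 ≈ 17314 billion.

$17,314 billion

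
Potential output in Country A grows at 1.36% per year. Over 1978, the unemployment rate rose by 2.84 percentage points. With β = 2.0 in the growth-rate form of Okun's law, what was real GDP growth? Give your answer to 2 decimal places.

Growth-rate Okun's law: g_Y = g_Y* - β × Δu.
g_Y = 1.36 - 2.0 × (2.84) = 1.36 - 5.68 = -4.32%, i.e. -4.32% to 2 d.p.

-4.32%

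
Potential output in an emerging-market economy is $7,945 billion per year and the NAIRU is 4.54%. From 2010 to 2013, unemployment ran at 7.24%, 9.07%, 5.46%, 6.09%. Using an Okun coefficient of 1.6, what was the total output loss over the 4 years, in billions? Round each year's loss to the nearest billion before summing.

Year 2010: gap = -1.6 × (7.24 - 4.54) = -4.32%, loss ≈ 7945 × 4.32/100 ≈ 343.
Year 2011: gap = -1.6 × (9.07 - 4.54) = -7.248%, loss ≈ 7945 × 7.248/100 ≈ 576.
Year 2012: gap = -1.6 × (5.46 - 4.54) = -1.472%, loss ≈ 7945 × 1.472/100 ≈ 117.
Year 2013: gap = -1.6 × (6.09 - 4.54) = -2.48%, loss ≈ 7945 × 2.48/100 ≈ 197.
Total lost output = 343 + 576 + 117 + 197 = 1233 billion.

$1,233 billion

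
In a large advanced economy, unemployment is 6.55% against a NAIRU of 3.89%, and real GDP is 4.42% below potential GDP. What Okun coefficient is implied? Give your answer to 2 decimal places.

Okun's law: output gap = -β × (u - u*).
-4.42 = -β × (6.55 - 3.89) = -β × 2.66, so β = 4.42/2.66 = 1.66.

β ≈ 1.66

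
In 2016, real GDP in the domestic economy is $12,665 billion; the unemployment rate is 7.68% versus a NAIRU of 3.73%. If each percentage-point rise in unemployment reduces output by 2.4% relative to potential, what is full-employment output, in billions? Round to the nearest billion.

$13,991 billion

Unemployment gap = 7.68 - 3.73 = 3.95 points, so output gap = -2.4 × 3.95 = -9.48%.
Since Y = Y* × (1 + gap/100), Y* = 12665/0.9052 ≈ 13991 billion.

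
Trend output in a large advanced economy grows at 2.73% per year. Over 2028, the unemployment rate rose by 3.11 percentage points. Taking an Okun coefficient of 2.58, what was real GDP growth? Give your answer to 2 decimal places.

Growth-rate Okun's law: g_Y = g_Y* - β × Δu.
g_Y = 2.73 - 2.58 × (3.11) = 2.73 - 8.0238 = -5.2938%, i.e. -5.29% to 2 d.p.

-5.29%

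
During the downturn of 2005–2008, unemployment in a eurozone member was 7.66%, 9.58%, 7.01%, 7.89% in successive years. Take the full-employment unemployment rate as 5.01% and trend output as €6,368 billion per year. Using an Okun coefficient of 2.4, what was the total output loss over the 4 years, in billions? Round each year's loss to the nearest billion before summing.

€1,849 billion

Year 2005: gap = -2.4 × (7.66 - 5.01) = -6.36%, loss ≈ 6368 × 6.36/100 ≈ 405.
Year 2006: gap = -2.4 × (9.58 - 5.01) = -10.968%, loss ≈ 6368 × 10.968/100 ≈ 698.
Year 2007: gap = -2.4 × (7.01 - 5.01) = -4.8%, loss ≈ 6368 × 4.8/100 ≈ 306.
Year 2008: gap = -2.4 × (7.89 - 5.01) = -6.912%, loss ≈ 6368 × 6.912/100 ≈ 440.
Total lost output = 405 + 698 + 306 + 440 = 1849 billion.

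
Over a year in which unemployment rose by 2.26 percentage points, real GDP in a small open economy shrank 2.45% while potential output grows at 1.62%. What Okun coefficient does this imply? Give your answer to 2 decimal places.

β ≈ 1.80

Growth form: g_Y = g_Y* - β × Δu, so β = (g_Y* - g_Y)/Δu.
β = (1.62 + 2.45)/2.26 = 4.07/2.26 = 1.80.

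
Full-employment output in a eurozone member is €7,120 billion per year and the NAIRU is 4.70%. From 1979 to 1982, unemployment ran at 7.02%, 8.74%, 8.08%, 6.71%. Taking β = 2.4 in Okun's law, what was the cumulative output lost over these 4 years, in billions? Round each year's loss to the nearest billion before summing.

Year 1979: gap = -2.4 × (7.02 - 4.7) = -5.568%, loss ≈ 7120 × 5.568/100 ≈ 396.
Year 1980: gap = -2.4 × (8.74 - 4.7) = -9.696%, loss ≈ 7120 × 9.696/100 ≈ 690.
Year 1981: gap = -2.4 × (8.08 - 4.7) = -8.112%, loss ≈ 7120 × 8.112/100 ≈ 578.
Year 1982: gap = -2.4 × (6.71 - 4.7) = -4.824%, loss ≈ 7120 × 4.824/100 ≈ 343.
Total lost output = 396 + 690 + 578 + 343 = 2007 billion.

€2,007 billion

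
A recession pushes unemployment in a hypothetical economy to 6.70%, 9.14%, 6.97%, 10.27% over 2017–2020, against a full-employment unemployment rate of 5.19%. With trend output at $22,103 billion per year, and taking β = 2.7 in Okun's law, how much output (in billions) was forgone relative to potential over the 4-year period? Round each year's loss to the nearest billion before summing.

$7,352 billion

Year 2017: gap = -2.7 × (6.7 - 5.19) = -4.077%, loss ≈ 22103 × 4.077/100 ≈ 901.
Year 2018: gap = -2.7 × (9.14 - 5.19) = -10.665%, loss ≈ 22103 × 10.665/100 ≈ 2357.
Year 2019: gap = -2.7 × (6.97 - 5.19) = -4.806%, loss ≈ 22103 × 4.806/100 ≈ 1062.
Year 2020: gap = -2.7 × (10.27 - 5.19) = -13.716%, loss ≈ 22103 × 13.716/100 ≈ 3032.
Total lost output = 901 + 2357 + 1062 + 3032 = 7352 billion.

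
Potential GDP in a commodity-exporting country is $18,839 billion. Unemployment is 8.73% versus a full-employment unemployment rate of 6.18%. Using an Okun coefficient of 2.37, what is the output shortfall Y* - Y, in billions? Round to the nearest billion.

$1,139 billion

Output gap = -2.37 × (8.73 - 6.18) = -2.37 × 2.55 = -6.0435%.
Actual GDP ≈ 18839 × 0.939565 ≈ 17700 billion, so the shortfall is 18839 - 17700 = 1139 billion.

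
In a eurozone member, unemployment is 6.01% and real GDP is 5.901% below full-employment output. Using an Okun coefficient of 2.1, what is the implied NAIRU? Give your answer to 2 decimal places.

From Okun's law, u - u* = -(output gap)/β = -(-5.901)/2.1 = 2.81 points.
So u* = 6.01 - 2.81 = 3.20%.

3.20%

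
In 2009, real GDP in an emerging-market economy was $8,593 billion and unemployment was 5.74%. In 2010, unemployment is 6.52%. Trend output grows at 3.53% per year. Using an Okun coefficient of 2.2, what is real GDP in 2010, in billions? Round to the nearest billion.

Δu = 6.52 - 5.74 = 0.78 points.
Okun's law (growth form): g_Y = g_Y* - β × Δu = 3.53 - 2.2 × (0.78) = 3.53 - 1.716 = 1.814%.
Real GDP in the next year = 8593 × (1 + 1.814/100) = 8593 × 1.01814 ≈ 8749 billion.

$8,749 billion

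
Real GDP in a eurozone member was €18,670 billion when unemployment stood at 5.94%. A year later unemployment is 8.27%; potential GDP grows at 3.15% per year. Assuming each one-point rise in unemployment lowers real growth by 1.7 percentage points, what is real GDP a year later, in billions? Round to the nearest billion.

€18,519 billion

Δu = 8.27 - 5.94 = 2.33 points.
Okun's law (growth form): g_Y = g_Y* - β × Δu = 3.15 - 1.7 × (2.33) = 3.15 - 3.961 = -0.811%.
Real GDP in the next year = 18670 × (1 - 0.811/100) = 18670 × 0.99189 ≈ 18519 billion.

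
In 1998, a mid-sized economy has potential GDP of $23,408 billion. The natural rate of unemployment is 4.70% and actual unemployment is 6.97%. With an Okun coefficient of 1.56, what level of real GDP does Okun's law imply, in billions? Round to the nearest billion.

Unemployment gap = 6.97 - 4.7 = 2.27 points, so the output gap is -1.56 × 2.27 = -3.5412%.
Actual GDP = 23408 × (1 - 3.5412/100) = 23408 × 0.964588 ≈ 22579 billion.

$22,579 billion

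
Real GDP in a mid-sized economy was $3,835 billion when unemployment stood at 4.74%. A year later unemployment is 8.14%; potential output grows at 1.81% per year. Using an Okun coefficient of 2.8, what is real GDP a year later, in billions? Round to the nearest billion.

$3,539 billion

Δu = 8.14 - 4.74 = 3.4 points.
Okun's law (growth form): g_Y = g_Y* - β × Δu = 1.81 - 2.8 × (3.40) = 1.81 - 9.52 = -7.71%.
Real GDP in the next year = 3835 × (1 - 7.71/100) = 3835 × 0.9229 ≈ 3539 billion.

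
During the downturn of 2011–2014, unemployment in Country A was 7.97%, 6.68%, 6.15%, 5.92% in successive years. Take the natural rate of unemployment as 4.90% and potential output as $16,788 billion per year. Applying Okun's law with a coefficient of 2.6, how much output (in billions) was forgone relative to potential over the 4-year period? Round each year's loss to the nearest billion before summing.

Year 2011: gap = -2.6 × (7.97 - 4.9) = -7.982%, loss ≈ 16788 × 7.982/100 ≈ 1340.
Year 2012: gap = -2.6 × (6.68 - 4.9) = -4.628%, loss ≈ 16788 × 4.628/100 ≈ 777.
Year 2013: gap = -2.6 × (6.15 - 4.9) = -3.25%, loss ≈ 16788 × 3.25/100 ≈ 546.
Year 2014: gap = -2.6 × (5.92 - 4.9) = -2.652%, loss ≈ 16788 × 2.652/100 ≈ 445.
Total lost output = 1340 + 777 + 546 + 445 = 3108 billion.

$3,108 billion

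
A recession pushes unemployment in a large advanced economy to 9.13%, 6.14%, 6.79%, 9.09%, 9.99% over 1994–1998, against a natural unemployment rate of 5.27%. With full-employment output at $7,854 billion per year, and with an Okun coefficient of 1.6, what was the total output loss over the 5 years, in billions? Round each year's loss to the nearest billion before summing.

Year 1994: gap = -1.6 × (9.13 - 5.27) = -6.176%, loss ≈ 7854 × 6.176/100 ≈ 485.
Year 1995: gap = -1.6 × (6.14 - 5.27) = -1.392%, loss ≈ 7854 × 1.392/100 ≈ 109.
Year 1996: gap = -1.6 × (6.79 - 5.27) = -2.432%, loss ≈ 7854 × 2.432/100 ≈ 191.
Year 1997: gap = -1.6 × (9.09 - 5.27) = -6.112%, loss ≈ 7854 × 6.112/100 ≈ 480.
Year 1998: gap = -1.6 × (9.99 - 5.27) = -7.552%, loss ≈ 7854 × 7.552/100 ≈ 593.
Total lost output = 485 + 109 + 191 + 480 + 593 = 1858 billion.

$1,858 billion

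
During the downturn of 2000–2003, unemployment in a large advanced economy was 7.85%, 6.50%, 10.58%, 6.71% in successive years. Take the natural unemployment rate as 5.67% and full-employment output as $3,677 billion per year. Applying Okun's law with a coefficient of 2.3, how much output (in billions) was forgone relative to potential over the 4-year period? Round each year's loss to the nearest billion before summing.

Year 2000: gap = -2.3 × (7.85 - 5.67) = -5.014%, loss ≈ 3677 × 5.014/100 ≈ 184.
Year 2001: gap = -2.3 × (6.5 - 5.67) = -1.909%, loss ≈ 3677 × 1.909/100 ≈ 70.
Year 2002: gap = -2.3 × (10.58 - 5.67) = -11.293%, loss ≈ 3677 × 11.293/100 ≈ 415.
Year 2003: gap = -2.3 × (6.71 - 5.67) = -2.392%, loss ≈ 3677 × 2.392/100 ≈ 88.
Total lost output = 184 + 70 + 415 + 88 = 757 billion.

$757 billion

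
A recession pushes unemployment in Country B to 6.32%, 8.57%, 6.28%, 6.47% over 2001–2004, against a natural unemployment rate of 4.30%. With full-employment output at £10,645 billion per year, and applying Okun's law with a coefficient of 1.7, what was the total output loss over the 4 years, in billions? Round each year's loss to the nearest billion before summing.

£1,890 billion

Year 2001: gap = -1.7 × (6.32 - 4.3) = -3.434%, loss ≈ 10645 × 3.434/100 ≈ 366.
Year 2002: gap = -1.7 × (8.57 - 4.3) = -7.259%, loss ≈ 10645 × 7.259/100 ≈ 773.
Year 2003: gap = -1.7 × (6.28 - 4.3) = -3.366%, loss ≈ 10645 × 3.366/100 ≈ 358.
Year 2004: gap = -1.7 × (6.47 - 4.3) = -3.689%, loss ≈ 10645 × 3.689/100 ≈ 393.
Total lost output = 366 + 773 + 358 + 393 = 1890 billion.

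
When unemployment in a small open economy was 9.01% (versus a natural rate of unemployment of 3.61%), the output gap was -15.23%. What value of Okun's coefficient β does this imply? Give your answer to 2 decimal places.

β ≈ 2.82

Okun's law: output gap = -β × (u - u*).
-15.23 = -β × (9.01 - 3.61) = -β × 5.4, so β = 15.23/5.4 = 2.82.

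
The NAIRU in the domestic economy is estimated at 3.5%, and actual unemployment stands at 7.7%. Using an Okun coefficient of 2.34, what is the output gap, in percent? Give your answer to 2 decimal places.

The unemployment gap is 7.7 - 3.5 = 4.2 percentage points.
Okun's law gives an output gap of -2.34 × 4.2 = -9.828%, i.e. 9.83% below potential.

-9.83%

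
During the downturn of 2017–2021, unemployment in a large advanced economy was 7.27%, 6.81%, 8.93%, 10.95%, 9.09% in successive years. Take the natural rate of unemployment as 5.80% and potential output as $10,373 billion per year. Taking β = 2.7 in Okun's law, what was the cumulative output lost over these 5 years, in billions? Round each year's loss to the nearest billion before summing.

Year 2017: gap = -2.7 × (7.27 - 5.8) = -3.969%, loss ≈ 10373 × 3.969/100 ≈ 412.
Year 2018: gap = -2.7 × (6.81 - 5.8) = -2.727%, loss ≈ 10373 × 2.727/100 ≈ 283.
Year 2019: gap = -2.7 × (8.93 - 5.8) = -8.451%, loss ≈ 10373 × 8.451/100 ≈ 877.
Year 2020: gap = -2.7 × (10.95 - 5.8) = -13.905%, loss ≈ 10373 × 13.905/100 ≈ 1442.
Year 2021: gap = -2.7 × (9.09 - 5.8) = -8.883%, loss ≈ 10373 × 8.883/100 ≈ 921.
Total lost output = 412 + 283 + 877 + 1442 + 921 = 3935 billion.

$3,935 billion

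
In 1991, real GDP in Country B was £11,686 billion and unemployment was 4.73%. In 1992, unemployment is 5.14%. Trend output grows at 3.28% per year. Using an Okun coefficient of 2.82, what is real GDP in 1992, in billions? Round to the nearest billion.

Δu = 5.14 - 4.73 = 0.41 points.
Okun's law (growth form): g_Y = g_Y* - β × Δu = 3.28 - 2.82 × (0.41) = 3.28 - 1.1562 = 2.1238%.
Real GDP in the next year = 11686 × (1 + 2.1238/100) = 11686 × 1.021238 ≈ 11934 billion.

£11,934 billion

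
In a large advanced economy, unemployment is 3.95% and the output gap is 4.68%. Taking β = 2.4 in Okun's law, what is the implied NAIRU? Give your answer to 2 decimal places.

From Okun's law, u - u* = -(output gap)/β = -(4.68)/2.4 = -1.95 points.
So u* = 3.95 + 1.95 = 5.90%.

5.90%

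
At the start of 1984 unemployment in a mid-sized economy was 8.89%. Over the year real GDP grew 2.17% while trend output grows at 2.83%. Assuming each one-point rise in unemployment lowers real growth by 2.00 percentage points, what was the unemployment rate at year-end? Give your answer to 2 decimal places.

9.22%

Growth-rate Okun's law: g_Y = g_Y* - β × Δu, so Δu = (g_Y* - g_Y)/β.
Δu = (2.83 - 2.17)/2.00 = 0.66/2.00 = 0.33 percentage points.
Year-end unemployment = 8.89 + 0.33 = 9.22%.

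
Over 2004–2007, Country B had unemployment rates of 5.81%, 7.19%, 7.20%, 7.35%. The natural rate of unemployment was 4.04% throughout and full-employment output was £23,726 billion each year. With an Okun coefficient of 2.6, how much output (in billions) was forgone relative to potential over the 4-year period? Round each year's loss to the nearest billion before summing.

£7,026 billion

Year 2004: gap = -2.6 × (5.81 - 4.04) = -4.602%, loss ≈ 23726 × 4.602/100 ≈ 1092.
Year 2005: gap = -2.6 × (7.19 - 4.04) = -8.19%, loss ≈ 23726 × 8.19/100 ≈ 1943.
Year 2006: gap = -2.6 × (7.2 - 4.04) = -8.216%, loss ≈ 23726 × 8.216/100 ≈ 1949.
Year 2007: gap = -2.6 × (7.35 - 4.04) = -8.606%, loss ≈ 23726 × 8.606/100 ≈ 2042.
Total lost output = 1092 + 1943 + 1949 + 2042 = 7026 billion.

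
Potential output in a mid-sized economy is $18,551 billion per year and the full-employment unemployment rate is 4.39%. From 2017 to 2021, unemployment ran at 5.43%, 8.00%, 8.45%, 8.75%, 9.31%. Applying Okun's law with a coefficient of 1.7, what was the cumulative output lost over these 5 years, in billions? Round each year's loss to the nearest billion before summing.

Year 2017: gap = -1.7 × (5.43 - 4.39) = -1.768%, loss ≈ 18551 × 1.768/100 ≈ 328.
Year 2018: gap = -1.7 × (8 - 4.39) = -6.137%, loss ≈ 18551 × 6.137/100 ≈ 1138.
Year 2019: gap = -1.7 × (8.45 - 4.39) = -6.902%, loss ≈ 18551 × 6.902/100 ≈ 1280.
Year 2020: gap = -1.7 × (8.75 - 4.39) = -7.412%, loss ≈ 18551 × 7.412/100 ≈ 1375.
Year 2021: gap = -1.7 × (9.31 - 4.39) = -8.364%, loss ≈ 18551 × 8.364/100 ≈ 1552.
Total lost output = 328 + 1138 + 1280 + 1375 + 1552 = 5673 billion.

$5,673 billion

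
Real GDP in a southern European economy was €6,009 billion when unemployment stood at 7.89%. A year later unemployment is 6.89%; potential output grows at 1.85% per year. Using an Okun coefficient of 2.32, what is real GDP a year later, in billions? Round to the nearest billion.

Δu = 6.89 - 7.89 = -1 point.
Okun's law (growth form): g_Y = g_Y* - β × Δu = 1.85 - 2.32 × (-1.00) = 1.85 + 2.32 = 4.17%.
Real GDP in the next year = 6009 × (1 + 4.17/100) = 6009 × 1.0417 ≈ 6260 billion.

€6,260 billion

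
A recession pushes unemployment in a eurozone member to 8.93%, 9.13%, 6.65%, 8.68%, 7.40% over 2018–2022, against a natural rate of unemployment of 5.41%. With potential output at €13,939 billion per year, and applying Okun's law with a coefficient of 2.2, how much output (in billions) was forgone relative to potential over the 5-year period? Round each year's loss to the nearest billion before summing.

€4,213 billion

Year 2018: gap = -2.2 × (8.93 - 5.41) = -7.744%, loss ≈ 13939 × 7.744/100 ≈ 1079.
Year 2019: gap = -2.2 × (9.13 - 5.41) = -8.184%, loss ≈ 13939 × 8.184/100 ≈ 1141.
Year 2020: gap = -2.2 × (6.65 - 5.41) = -2.728%, loss ≈ 13939 × 2.728/100 ≈ 380.
Year 2021: gap = -2.2 × (8.68 - 5.41) = -7.194%, loss ≈ 13939 × 7.194/100 ≈ 1003.
Year 2022: gap = -2.2 × (7.4 - 5.41) = -4.378%, loss ≈ 13939 × 4.378/100 ≈ 610.
Total lost output = 1079 + 1141 + 380 + 1003 + 610 = 4213 billion.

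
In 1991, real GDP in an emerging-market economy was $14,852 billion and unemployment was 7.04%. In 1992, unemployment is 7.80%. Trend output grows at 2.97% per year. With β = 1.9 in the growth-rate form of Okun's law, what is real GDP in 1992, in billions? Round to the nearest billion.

Δu = 7.8 - 7.04 = 0.76 points.
Okun's law (growth form): g_Y = g_Y* - β × Δu = 2.97 - 1.9 × (0.76) = 2.97 - 1.444 = 1.526%.
Real GDP in the next year = 14852 × (1 + 1.526/100) = 14852 × 1.01526 ≈ 15079 billion.

$15,079 billion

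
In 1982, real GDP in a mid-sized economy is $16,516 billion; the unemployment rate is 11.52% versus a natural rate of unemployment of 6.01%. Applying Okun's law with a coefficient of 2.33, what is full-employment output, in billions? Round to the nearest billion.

Unemployment gap = 11.52 - 6.01 = 5.51 points, so output gap = -2.33 × 5.51 = -12.8383%.
Since Y = Y* × (1 + gap/100), Y* = 16516/0.871617 ≈ 18949 billion.

$18,949 billion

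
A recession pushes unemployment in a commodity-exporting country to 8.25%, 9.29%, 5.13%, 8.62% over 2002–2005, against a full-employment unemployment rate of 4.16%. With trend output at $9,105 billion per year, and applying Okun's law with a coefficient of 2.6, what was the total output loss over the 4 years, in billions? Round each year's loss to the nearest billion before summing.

$3,468 billion

Year 2002: gap = -2.6 × (8.25 - 4.16) = -10.634%, loss ≈ 9105 × 10.634/100 ≈ 968.
Year 2003: gap = -2.6 × (9.29 - 4.16) = -13.338%, loss ≈ 9105 × 13.338/100 ≈ 1214.
Year 2004: gap = -2.6 × (5.13 - 4.16) = -2.522%, loss ≈ 9105 × 2.522/100 ≈ 230.
Year 2005: gap = -2.6 × (8.62 - 4.16) = -11.596%, loss ≈ 9105 × 11.596/100 ≈ 1056.
Total lost output = 968 + 1214 + 230 + 1056 = 3468 billion.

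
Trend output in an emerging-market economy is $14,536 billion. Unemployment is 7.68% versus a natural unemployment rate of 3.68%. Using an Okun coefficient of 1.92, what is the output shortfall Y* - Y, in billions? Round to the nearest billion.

$1,116 billion

Output gap = -1.92 × (7.68 - 3.68) = -1.92 × 4 = -7.68%.
Actual GDP ≈ 14536 × 0.9232 ≈ 13420 billion, so the shortfall is 14536 - 13420 = 1116 billion.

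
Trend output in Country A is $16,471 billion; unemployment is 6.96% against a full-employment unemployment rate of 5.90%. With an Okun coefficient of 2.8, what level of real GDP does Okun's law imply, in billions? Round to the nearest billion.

Unemployment gap = 6.96 - 5.9 = 1.06 points, so the output gap is -2.8 × 1.06 = -2.968%.
Actual GDP = 16471 × (1 - 2.968/100) = 16471 × 0.97032 ≈ 15982 billion.

$15,982 billion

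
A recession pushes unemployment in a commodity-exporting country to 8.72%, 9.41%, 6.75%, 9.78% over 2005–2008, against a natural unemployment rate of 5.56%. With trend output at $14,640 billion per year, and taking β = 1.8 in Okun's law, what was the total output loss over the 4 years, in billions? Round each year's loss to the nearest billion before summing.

$3,274 billion

Year 2005: gap = -1.8 × (8.72 - 5.56) = -5.688%, loss ≈ 14640 × 5.688/100 ≈ 833.
Year 2006: gap = -1.8 × (9.41 - 5.56) = -6.93%, loss ≈ 14640 × 6.93/100 ≈ 1015.
Year 2007: gap = -1.8 × (6.75 - 5.56) = -2.142%, loss ≈ 14640 × 2.142/100 ≈ 314.
Year 2008: gap = -1.8 × (9.78 - 5.56) = -7.596%, loss ≈ 14640 × 7.596/100 ≈ 1112.
Total lost output = 833 + 1015 + 314 + 1112 = 3274 billion.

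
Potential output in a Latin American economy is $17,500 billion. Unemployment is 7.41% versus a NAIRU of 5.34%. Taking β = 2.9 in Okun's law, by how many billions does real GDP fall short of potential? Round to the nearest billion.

$1,051 billion

Output gap = -2.9 × (7.41 - 5.34) = -2.9 × 2.07 = -6.003%.
Actual GDP ≈ 17500 × 0.93997 ≈ 16449 billion, so the shortfall is 17500 - 16449 = 1051 billion.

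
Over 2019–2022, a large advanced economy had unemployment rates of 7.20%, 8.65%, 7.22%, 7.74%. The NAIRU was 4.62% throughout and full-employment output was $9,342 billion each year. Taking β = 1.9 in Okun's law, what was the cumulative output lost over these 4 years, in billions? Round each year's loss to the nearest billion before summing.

Year 2019: gap = -1.9 × (7.2 - 4.62) = -4.902%, loss ≈ 9342 × 4.902/100 ≈ 458.
Year 2020: gap = -1.9 × (8.65 - 4.62) = -7.657%, loss ≈ 9342 × 7.657/100 ≈ 715.
Year 2021: gap = -1.9 × (7.22 - 4.62) = -4.94%, loss ≈ 9342 × 4.94/100 ≈ 461.
Year 2022: gap = -1.9 × (7.74 - 4.62) = -5.928%, loss ≈ 9342 × 5.928/100 ≈ 554.
Total lost output = 458 + 715 + 461 + 554 = 2188 billion.

$2,188 billion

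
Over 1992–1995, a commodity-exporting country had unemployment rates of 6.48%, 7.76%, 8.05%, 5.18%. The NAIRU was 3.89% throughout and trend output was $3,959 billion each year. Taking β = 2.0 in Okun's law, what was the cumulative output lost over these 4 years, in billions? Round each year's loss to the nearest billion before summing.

$942 billion

Year 1992: gap = -2.0 × (6.48 - 3.89) = -5.18%, loss ≈ 3959 × 5.18/100 ≈ 205.
Year 1993: gap = -2.0 × (7.76 - 3.89) = -7.74%, loss ≈ 3959 × 7.74/100 ≈ 306.
Year 1994: gap = -2.0 × (8.05 - 3.89) = -8.32%, loss ≈ 3959 × 8.32/100 ≈ 329.
Year 1995: gap = -2.0 × (5.18 - 3.89) = -2.58%, loss ≈ 3959 × 2.58/100 ≈ 102.
Total lost output = 205 + 306 + 329 + 102 = 942 billion.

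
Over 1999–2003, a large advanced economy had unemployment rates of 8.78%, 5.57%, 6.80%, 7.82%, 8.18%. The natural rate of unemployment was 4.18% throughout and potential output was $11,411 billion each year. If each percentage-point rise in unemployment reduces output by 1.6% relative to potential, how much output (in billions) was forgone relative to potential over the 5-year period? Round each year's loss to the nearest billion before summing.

Year 1999: gap = -1.6 × (8.78 - 4.18) = -7.36%, loss ≈ 11411 × 7.36/100 ≈ 840.
Year 2000: gap = -1.6 × (5.57 - 4.18) = -2.224%, loss ≈ 11411 × 2.224/100 ≈ 254.
Year 2001: gap = -1.6 × (6.8 - 4.18) = -4.192%, loss ≈ 11411 × 4.192/100 ≈ 478.
Year 2002: gap = -1.6 × (7.82 - 4.18) = -5.824%, loss ≈ 11411 × 5.824/100 ≈ 665.
Year 2003: gap = -1.6 × (8.18 - 4.18) = -6.4%, loss ≈ 11411 × 6.4/100 ≈ 730.
Total lost output = 840 + 254 + 478 + 665 + 730 = 2967 billion.

$2,967 billion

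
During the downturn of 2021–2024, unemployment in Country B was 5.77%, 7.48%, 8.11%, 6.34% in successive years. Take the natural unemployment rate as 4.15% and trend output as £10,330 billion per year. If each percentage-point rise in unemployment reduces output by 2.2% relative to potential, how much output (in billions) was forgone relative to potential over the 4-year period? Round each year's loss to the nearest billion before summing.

£2,523 billion

Year 2021: gap = -2.2 × (5.77 - 4.15) = -3.564%, loss ≈ 10330 × 3.564/100 ≈ 368.
Year 2022: gap = -2.2 × (7.48 - 4.15) = -7.326%, loss ≈ 10330 × 7.326/100 ≈ 757.
Year 2023: gap = -2.2 × (8.11 - 4.15) = -8.712%, loss ≈ 10330 × 8.712/100 ≈ 900.
Year 2024: gap = -2.2 × (6.34 - 4.15) = -4.818%, loss ≈ 10330 × 4.818/100 ≈ 498.
Total lost output = 368 + 757 + 900 + 498 = 2523 billion.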